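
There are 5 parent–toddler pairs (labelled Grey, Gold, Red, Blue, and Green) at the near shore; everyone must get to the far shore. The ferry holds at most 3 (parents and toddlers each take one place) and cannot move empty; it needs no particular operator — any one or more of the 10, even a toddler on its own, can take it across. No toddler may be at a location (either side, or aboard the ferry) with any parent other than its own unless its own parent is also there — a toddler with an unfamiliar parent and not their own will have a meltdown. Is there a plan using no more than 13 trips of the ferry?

Yes

Yes — this plan uses 11 crossings (≤ 13):
1. parent Grey and toddler Grey cross → the far shore.
2. parent Grey crosses ← the near shore.
3. toddler Blue, toddler Gold, and toddler Red cross → the far shore.
4. toddler Grey crosses ← the near shore.
5. parent Blue, parent Gold, and parent Red cross → the far shore.
6. parent Gold and toddler Gold cross ← the near shore.
7. parent Gold, parent Green, and parent Grey cross → the far shore.
8. toddler Red crosses ← the near shore.
9. toddler Gold and toddler Grey cross → the far shore.
10. toddler Grey crosses ← the near shore.
11. toddler Green, toddler Grey, and toddler Red cross → the far shore.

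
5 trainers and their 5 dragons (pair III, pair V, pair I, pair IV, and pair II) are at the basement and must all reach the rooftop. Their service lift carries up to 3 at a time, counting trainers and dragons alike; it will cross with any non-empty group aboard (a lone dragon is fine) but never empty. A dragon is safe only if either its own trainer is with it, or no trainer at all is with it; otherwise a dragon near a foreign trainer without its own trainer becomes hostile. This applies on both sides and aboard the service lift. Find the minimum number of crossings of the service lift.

Counting alone: each trip to the rooftop takes at most 3 across and each return brings at least 1 back, so after t trips out (and t−1 returns) at most 3t − (t−1) of the 10 are across; that first reaches 10 at t = 5, so at least 9 crossings are needed.
The safety rule pushes this higher. Following every safe sequence of crossings, the most of the 10 that can be at the rooftop as the service lift arrives there on crossing 9 is 9 — never all 10.
So no plan with fewer than 11 crossings exists, and this one achieves 11:
1. dragon III and trainer III cross → the rooftop.
2. trainer III crosses ← the basement.
3. dragon I, dragon IV, and dragon V cross → the rooftop.
4. dragon III crosses ← the basement.
5. trainer I, trainer IV, and trainer V cross → the rooftop.
6. dragon V and trainer V cross ← the basement.
7. trainer II, trainer III, and trainer V cross → the rooftop.
8. dragon I crosses ← the basement.
9. dragon III and dragon V cross → the rooftop.
10. dragon III crosses ← the basement.
11. dragon I, dragon II, and dragon III cross → the rooftop.

11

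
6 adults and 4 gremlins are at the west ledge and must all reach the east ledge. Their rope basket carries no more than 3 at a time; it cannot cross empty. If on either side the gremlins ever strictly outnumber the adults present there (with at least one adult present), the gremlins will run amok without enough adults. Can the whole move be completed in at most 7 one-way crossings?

No

Counting alone: each trip to the east ledge takes at most 3 across and each return brings at least 1 back, so after t trips out (and t−1 returns) at most 3t − (t−1) of the 10 are across; that first reaches 10 at t = 5, so at least 9 crossings are needed.
Since 7 < 9, 7 crossings cannot be enough. (The shortest complete plan in fact takes 9:)
1. 2 gremlins → the east ledge.  (the west ledge: 6A 2G; the east ledge: 0A 2G)
2. 1 gremlin ← the west ledge.  (the west ledge: 6A 3G; the east ledge: 0A 1G)
3. 3 gremlins → the east ledge.  (the west ledge: 6A 0G; the east ledge: 0A 4G)
4. 1 gremlin ← the west ledge.  (the west ledge: 6A 1G; the east ledge: 0A 3G)
5. 3 adults → the east ledge.  (the west ledge: 3A 1G; the east ledge: 3A 3G)
6. 1 gremlin ← the west ledge.  (the west ledge: 3A 2G; the east ledge: 3A 2G)
7. 1 adult and 2 gremlins → the east ledge.  (the west ledge: 2A 0G; the east ledge: 4A 4G)
8. 1 gremlin ← the west ledge.  (the west ledge: 2A 1G; the east ledge: 4A 3G)
9. 2 adults and 1 gremlin → the east ledge.  (the west ledge: 0A 0G; the east ledge: 6A 4G)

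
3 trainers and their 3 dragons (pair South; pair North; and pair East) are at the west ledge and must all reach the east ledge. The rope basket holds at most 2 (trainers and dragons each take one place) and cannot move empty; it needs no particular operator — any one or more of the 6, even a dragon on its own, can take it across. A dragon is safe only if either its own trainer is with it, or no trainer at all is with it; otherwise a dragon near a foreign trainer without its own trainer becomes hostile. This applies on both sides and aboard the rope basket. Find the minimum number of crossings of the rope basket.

Counting alone: each trip to the east ledge takes at most 2 across and each return brings at least 1 back, so after t trips out (and t−1 returns) at most 2t − (t−1) of the 6 are across; that first reaches 6 at t = 5, so at least 9 crossings are needed.
The safety rule pushes this higher. Following every safe sequence of crossings, the most of the 6 that can be at the east ledge as the rope basket arrives there on crossing 9 is 5 — never all 6.
So no plan with fewer than 11 crossings exists, and this one achieves 11:
1. dragon South and trainer South cross → the east ledge.
2. trainer South crosses ← the west ledge.
3. dragon East and dragon North cross → the east ledge.
4. dragon South crosses ← the west ledge.
5. trainer East and trainer North cross → the east ledge.
6. dragon North and trainer North cross ← the west ledge.
7. trainer North and trainer South cross → the east ledge.
8. dragon East crosses ← the west ledge.
9. dragon North and dragon South cross → the east ledge.
10. trainer East crosses ← the west ledge.
11. dragon East and trainer East cross → the east ledge.

11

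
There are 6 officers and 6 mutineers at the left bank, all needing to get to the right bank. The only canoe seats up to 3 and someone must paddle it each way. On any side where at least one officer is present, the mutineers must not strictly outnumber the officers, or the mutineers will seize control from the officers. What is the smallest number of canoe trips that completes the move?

Following every safe sequence of crossings from the start, the most of the 12 that can be at the right bank as the canoe arrives there on crossings 1, 3, 5 is 3, 5, 6 respectively; the best ever achieved is 6 of 12.
From crossing 7 on, no configuration arises that was not already reachable earlier: only 17 distinct safe configurations (who is on which side, and where the canoe is) can ever be reached, none of them has everyone across, and every continuation just revisits them. They are: 0 officers + 0 mutineers across (canoe back at the start); 0 officers + 1 mutineer across (canoe there); 0 officers + 1 mutineer across (canoe back at the start); 0 officers + 2 mutineers across (canoe there); 0 officers + 2 mutineers across (canoe back at the start); 0 officers + 3 mutineers across (canoe there); 0 officers + 3 mutineers across (canoe back at the start); 0 officers + 4 mutineers across (canoe there); 0 officers + 4 mutineers across (canoe back at the start); 0 officers + 5 mutineers across (canoe there); 0 officers + 5 mutineers across (canoe back at the start); 0 officers + 6 mutineers across (canoe there); 1 officer + 1 mutineer across (canoe there); 1 officer + 1 mutineer across (canoe back at the start); 2 officers + 2 mutineers across (canoe there); 2 officers + 2 mutineers across (canoe back at the start); 3 officers + 3 mutineers across (canoe there). So no valid plan exists.

impossible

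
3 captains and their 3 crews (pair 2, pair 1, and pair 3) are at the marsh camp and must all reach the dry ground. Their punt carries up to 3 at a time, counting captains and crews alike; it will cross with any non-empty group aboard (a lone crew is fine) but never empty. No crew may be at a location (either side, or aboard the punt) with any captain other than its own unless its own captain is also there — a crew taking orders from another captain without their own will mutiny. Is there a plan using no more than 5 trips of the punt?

Yes — this plan uses 5 crossings (≤ 5):
1. captain 2 and crew 2 cross → the dry ground.
2. captain 2 crosses ← the marsh camp.
3. captain 1, captain 2, and captain 3 cross → the dry ground.
4. crew 2 crosses ← the marsh camp.
5. crew 1, crew 2, and crew 3 cross → the dry ground.

Yes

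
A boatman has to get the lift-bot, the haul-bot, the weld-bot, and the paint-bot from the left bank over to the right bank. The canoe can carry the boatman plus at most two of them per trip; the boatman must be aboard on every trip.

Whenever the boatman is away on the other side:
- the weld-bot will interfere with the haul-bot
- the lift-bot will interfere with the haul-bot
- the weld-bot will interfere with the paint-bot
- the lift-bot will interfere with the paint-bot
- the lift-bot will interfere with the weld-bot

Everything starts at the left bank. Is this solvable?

Yes

1. Boatman goes to the right bank with the lift-bot and the weld-bot.
2. Boatman goes back to the left bank with the lift-bot.
3. Boatman goes to the right bank with the haul-bot and the paint-bot.
4. Boatman goes back to the left bank with the weld-bot.
5. Boatman goes to the right bank with the lift-bot and the weld-bot.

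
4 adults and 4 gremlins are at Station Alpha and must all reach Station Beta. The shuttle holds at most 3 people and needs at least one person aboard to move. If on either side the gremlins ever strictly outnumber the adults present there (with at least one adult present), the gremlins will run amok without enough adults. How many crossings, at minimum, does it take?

Counting alone: each trip to Station Beta takes at most 3 across and each return brings at least 1 back, so after t trips out (and t−1 returns) at most 3t − (t−1) of the 8 are across; that first reaches 8 at t = 4, so at least 7 crossings are needed.
The safety rule pushes this higher. Following every safe sequence of crossings, the most of the 8 that can be at Station Beta as the shuttle arrives there on crossing 7 is 7 — never all 8.
So no plan with fewer than 9 crossings exists, and this one achieves 9:
1. 2 gremlins → Station Beta.  (Station Alpha: 4A 2G; Station Beta: 0A 2G)
2. 1 gremlin ← Station Alpha.  (Station Alpha: 4A 3G; Station Beta: 0A 1G)
3. 3 gremlins → Station Beta.  (Station Alpha: 4A 0G; Station Beta: 0A 4G)
4. 1 gremlin ← Station Alpha.  (Station Alpha: 4A 1G; Station Beta: 0A 3G)
5. 3 adults → Station Beta.  (Station Alpha: 1A 1G; Station Beta: 3A 3G)
6. 1 adult and 1 gremlin ← Station Alpha.  (Station Alpha: 2A 2G; Station Beta: 2A 2G)
7. 2 adults → Station Beta.  (Station Alpha: 0A 2G; Station Beta: 4A 2G)
8. 1 gremlin ← Station Alpha.  (Station Alpha: 0A 3G; Station Beta: 4A 1G)
9. 3 gremlins → Station Beta.  (Station Alpha: 0A 0G; Station Beta: 4A 4G)

9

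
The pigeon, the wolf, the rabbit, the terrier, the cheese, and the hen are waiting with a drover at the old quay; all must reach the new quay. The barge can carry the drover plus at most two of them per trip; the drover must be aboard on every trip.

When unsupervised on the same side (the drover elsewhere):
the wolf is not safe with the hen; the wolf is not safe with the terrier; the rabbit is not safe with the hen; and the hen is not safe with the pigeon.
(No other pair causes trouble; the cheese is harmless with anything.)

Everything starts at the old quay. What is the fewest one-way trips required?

7

Counting alone: the drover can take at most 2 across per trip to the new quay, so moving all 6 needs at least 3 loaded trips out, with a return between consecutive ones — at least 5 crossings.
The safety rule pushes this higher. Following every safe sequence of crossings, the most of the 6 that can be at the new quay as the barge arrives there on crossing 5 is 5 — never all 6.
So no plan with fewer than 7 crossings exists, and this one achieves 7:
1. Drover goes to the new quay with the hen and the wolf.  [the old quay: the cheese, the pigeon, the rabbit, the terrier | the new quay: the hen, the wolf]
2. Drover goes back to the old quay with the wolf.  [the old quay: the cheese, the pigeon, the rabbit, the terrier, the wolf | the new quay: the hen]
3. Drover goes to the new quay with the pigeon and the wolf.  [the old quay: the cheese, the rabbit, the terrier | the new quay: the hen, the pigeon, the wolf]
4. Drover goes back to the old quay with the hen.  [the old quay: the cheese, the hen, the rabbit, the terrier | the new quay: the pigeon, the wolf]
5. Drover goes to the new quay with the cheese and the rabbit.  [the old quay: the hen, the terrier | the new quay: the cheese, the pigeon, the rabbit, the wolf]
6. Drover goes back to the old quay alone.  [the old quay: the hen, the terrier | the new quay: the cheese, the pigeon, the rabbit, the wolf]
7. Drover goes to the new quay with the hen and the terrier.  [the old quay: — | the new quay: the cheese, the hen, the pigeon, the rabbit, the terrier, the wolf]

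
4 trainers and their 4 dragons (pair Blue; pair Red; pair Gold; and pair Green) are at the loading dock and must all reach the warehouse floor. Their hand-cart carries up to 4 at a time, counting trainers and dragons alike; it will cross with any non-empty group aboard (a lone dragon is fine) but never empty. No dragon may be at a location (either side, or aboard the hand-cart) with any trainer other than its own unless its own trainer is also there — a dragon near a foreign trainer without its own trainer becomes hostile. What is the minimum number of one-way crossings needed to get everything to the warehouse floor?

5

Counting alone: each trip to the warehouse floor takes at most 4 across and each return brings at least 1 back, so after t trips out (and t−1 returns) at most 4t − (t−1) of the 8 are across; that first reaches 8 at t = 3, so at least 5 crossings are needed.
The plan below uses exactly 5 crossings, so it is optimal:
1. dragon Blue and trainer Blue cross → the warehouse floor.
2. trainer Blue crosses ← the loading dock.
3. trainer Blue, trainer Gold, trainer Green, and trainer Red cross → the warehouse floor.
4. dragon Blue crosses ← the loading dock.
5. dragon Blue, dragon Gold, dragon Green, and dragon Red cross → the warehouse floor.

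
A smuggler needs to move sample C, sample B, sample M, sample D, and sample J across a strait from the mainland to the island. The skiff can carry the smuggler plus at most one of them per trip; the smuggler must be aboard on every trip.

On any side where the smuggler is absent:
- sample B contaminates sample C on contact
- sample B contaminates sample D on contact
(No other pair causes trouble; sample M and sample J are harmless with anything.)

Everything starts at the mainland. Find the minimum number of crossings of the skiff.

11

Counting alone: the smuggler can take at most 1 across per trip to the island, so moving all 5 needs at least 5 loaded trips out, with a return between consecutive ones — at least 9 crossings.
The safety rule pushes this higher. Following every safe sequence of crossings, the most of the 5 that can be at the island as the skiff arrives there on crossing 9 is 4 — never all 5.
So no plan with fewer than 11 crossings exists, and this one achieves 11:
1. Smuggler goes to the island with sample B.  [the mainland: sample C, sample D, sample J, sample M | the island: sample B]
2. Smuggler goes back to the mainland alone.  [the mainland: sample C, sample D, sample J, sample M | the island: sample B]
3. Smuggler goes to the island with sample C.  [the mainland: sample D, sample J, sample M | the island: sample B, sample C]
4. Smuggler goes back to the mainland with sample B.  [the mainland: sample B, sample D, sample J, sample M | the island: sample C]
5. Smuggler goes to the island with sample D.  [the mainland: sample B, sample J, sample M | the island: sample C, sample D]
6. Smuggler goes back to the mainland alone.  [the mainland: sample B, sample J, sample M | the island: sample C, sample D]
7. Smuggler goes to the island with sample M.  [the mainland: sample B, sample J | the island: sample C, sample D, sample M]
8. Smuggler goes back to the mainland alone.  [the mainland: sample B, sample J | the island: sample C, sample D, sample M]
9. Smuggler goes to the island with sample J.  [the mainland: sample B | the island: sample C, sample D, sample J, sample M]
10. Smuggler goes back to the mainland alone.  [the mainland: sample B | the island: sample C, sample D, sample J, sample M]
11. Smuggler goes to the island with sample B.  [the mainland: — | the island: sample B, sample C, sample D, sample J, sample M]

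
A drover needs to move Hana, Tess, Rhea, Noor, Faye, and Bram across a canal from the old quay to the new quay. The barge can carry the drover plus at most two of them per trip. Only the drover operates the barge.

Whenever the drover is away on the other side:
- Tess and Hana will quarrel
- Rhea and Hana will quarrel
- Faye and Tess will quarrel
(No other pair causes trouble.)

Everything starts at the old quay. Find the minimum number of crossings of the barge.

5

Counting alone: the drover can take at most 2 across per trip to the new quay, so moving all 6 needs at least 3 loaded trips out, with a return between consecutive ones — at least 5 crossings.
The plan below uses exactly 5 crossings, so it is optimal:
1. Drover goes to the new quay with Faye and Hana.
2. Drover goes back to the old quay alone.
3. Drover goes to the new quay with Bram and Noor.
4. Drover goes back to the old quay alone.
5. Drover goes to the new quay with Rhea and Tess.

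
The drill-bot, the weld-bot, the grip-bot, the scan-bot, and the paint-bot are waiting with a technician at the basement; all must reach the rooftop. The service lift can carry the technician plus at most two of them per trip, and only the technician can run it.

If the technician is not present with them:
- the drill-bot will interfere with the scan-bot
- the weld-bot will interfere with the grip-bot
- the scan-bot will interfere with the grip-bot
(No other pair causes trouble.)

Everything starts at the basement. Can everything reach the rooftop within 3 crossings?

No

Counting alone: the technician can take at most 2 across per trip to the rooftop, so moving all 5 needs at least 3 loaded trips out, with a return between consecutive ones — at least 5 crossings.
Since 3 < 5, 3 crossings cannot be enough. (The shortest complete plan in fact takes 5:)
1. Technician goes to the rooftop with the drill-bot and the grip-bot.  [the basement: the paint-bot, the scan-bot, the weld-bot | the rooftop: the drill-bot, the grip-bot]
2. Technician goes back to the basement alone.  [the basement: the paint-bot, the scan-bot, the weld-bot | the rooftop: the drill-bot, the grip-bot]
3. Technician goes to the rooftop with the paint-bot.  [the basement: the scan-bot, the weld-bot | the rooftop: the drill-bot, the grip-bot, the paint-bot]
4. Technician goes back to the basement alone.  [the basement: the scan-bot, the weld-bot | the rooftop: the drill-bot, the grip-bot, the paint-bot]
5. Technician goes to the rooftop with the scan-bot and the weld-bot.  [the basement: — | the rooftop: the drill-bot, the grip-bot, the paint-bot, the scan-bot, the weld-bot]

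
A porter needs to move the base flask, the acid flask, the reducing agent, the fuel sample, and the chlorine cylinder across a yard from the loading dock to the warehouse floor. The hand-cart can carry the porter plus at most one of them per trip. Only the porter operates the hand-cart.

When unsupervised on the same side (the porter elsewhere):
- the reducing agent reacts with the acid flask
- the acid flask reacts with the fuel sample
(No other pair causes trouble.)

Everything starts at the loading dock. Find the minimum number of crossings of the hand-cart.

11

Counting alone: the porter can take at most 1 across per trip to the warehouse floor, so moving all 5 needs at least 5 loaded trips out, with a return between consecutive ones — at least 9 crossings.
The safety rule pushes this higher. Following every safe sequence of crossings, the most of the 5 that can be at the warehouse floor as the hand-cart arrives there on crossing 9 is 4 — never all 5.
So no plan with fewer than 11 crossings exists, and this one achieves 11:
1. Porter goes to the warehouse floor with the acid flask.
2. Porter goes back to the loading dock alone.
3. Porter goes to the warehouse floor with the base flask.
4. Porter goes back to the loading dock alone.
5. Porter goes to the warehouse floor with the reducing agent.
6. Porter goes back to the loading dock with the acid flask.
7. Porter goes to the warehouse floor with the fuel sample.
8. Porter goes back to the loading dock alone.
9. Porter goes to the warehouse floor with the chlorine cylinder.
10. Porter goes back to the loading dock alone.
11. Porter goes to the warehouse floor with the acid flask.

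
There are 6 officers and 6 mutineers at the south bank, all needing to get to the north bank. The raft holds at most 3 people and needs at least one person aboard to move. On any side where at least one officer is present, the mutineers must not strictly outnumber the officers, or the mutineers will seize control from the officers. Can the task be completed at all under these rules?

No

Following every safe sequence of crossings from the start, the most of the 12 that can be at the north bank as the raft arrives there on crossings 1, 3, 5 is 3, 5, 6 respectively; the best ever achieved is 6 of 12.
From crossing 7 on, no configuration arises that was not already reachable earlier: only 17 distinct safe configurations (who is on which side, and where the raft is) can ever be reached, none of them has everyone across, and every continuation just revisits them. They are: 0 officers + 0 mutineers across (raft back at the start); 0 officers + 1 mutineer across (raft there); 0 officers + 1 mutineer across (raft back at the start); 0 officers + 2 mutineers across (raft there); 0 officers + 2 mutineers across (raft back at the start); 0 officers + 3 mutineers across (raft there); 0 officers + 3 mutineers across (raft back at the start); 0 officers + 4 mutineers across (raft there); 0 officers + 4 mutineers across (raft back at the start); 0 officers + 5 mutineers across (raft there); 0 officers + 5 mutineers across (raft back at the start); 0 officers + 6 mutineers across (raft there); 1 officer + 1 mutineer across (raft there); 1 officer + 1 mutineer across (raft back at the start); 2 officers + 2 mutineers across (raft there); 2 officers + 2 mutineers across (raft back at the start); 3 officers + 3 mutineers across (raft there). So no valid plan exists.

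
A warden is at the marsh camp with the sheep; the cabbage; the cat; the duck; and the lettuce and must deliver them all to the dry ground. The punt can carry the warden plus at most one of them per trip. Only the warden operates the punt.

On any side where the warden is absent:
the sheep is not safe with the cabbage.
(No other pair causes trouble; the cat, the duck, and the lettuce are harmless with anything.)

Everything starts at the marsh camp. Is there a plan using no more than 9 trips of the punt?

Yes

Yes — this plan uses 9 crossings (≤ 9):
1. Warden goes to the dry ground with the sheep.  [the marsh camp: the cabbage, the cat, the duck, the lettuce | the dry ground: the sheep]
2. Warden goes back to the marsh camp alone.  [the marsh camp: the cabbage, the cat, the duck, the lettuce | the dry ground: the sheep]
3. Warden goes to the dry ground with the cat.  [the marsh camp: the cabbage, the duck, the lettuce | the dry ground: the cat, the sheep]
4. Warden goes back to the marsh camp alone.  [the marsh camp: the cabbage, the duck, the lettuce | the dry ground: the cat, the sheep]
5. Warden goes to the dry ground with the duck.  [the marsh camp: the cabbage, the lettuce | the dry ground: the cat, the duck, the sheep]
6. Warden goes back to the marsh camp alone.  [the marsh camp: the cabbage, the lettuce | the dry ground: the cat, the duck, the sheep]
7. Warden goes to the dry ground with the lettuce.  [the marsh camp: the cabbage | the dry ground: the cat, the duck, the lettuce, the sheep]
8. Warden goes back to the marsh camp alone.  [the marsh camp: the cabbage | the dry ground: the cat, the duck, the lettuce, the sheep]
9. Warden goes to the dry ground with the cabbage.  [the marsh camp: — | the dry ground: the cabbage, the cat, the duck, the lettuce, the sheep]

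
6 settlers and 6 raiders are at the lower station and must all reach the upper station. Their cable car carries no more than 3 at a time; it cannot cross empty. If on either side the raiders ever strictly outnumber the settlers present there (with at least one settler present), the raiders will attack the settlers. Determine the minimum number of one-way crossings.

impossible

Following every safe sequence of crossings from the start, the most of the 12 that can be at the upper station as the cable car arrives there on crossings 1, 3, 5 is 3, 5, 6 respectively; the best ever achieved is 6 of 12.
From crossing 7 on, no configuration arises that was not already reachable earlier: only 17 distinct safe configurations (who is on which side, and where the cable car is) can ever be reached, none of them has everyone across, and every continuation just revisits them. They are: 0 settlers + 0 raiders across (cable car back at the start); 0 settlers + 1 raider across (cable car there); 0 settlers + 1 raider across (cable car back at the start); 0 settlers + 2 raiders across (cable car there); 0 settlers + 2 raiders across (cable car back at the start); 0 settlers + 3 raiders across (cable car there); 0 settlers + 3 raiders across (cable car back at the start); 0 settlers + 4 raiders across (cable car there); 0 settlers + 4 raiders across (cable car back at the start); 0 settlers + 5 raiders across (cable car there); 0 settlers + 5 raiders across (cable car back at the start); 0 settlers + 6 raiders across (cable car there); 1 settler + 1 raider across (cable car there); 1 settler + 1 raider across (cable car back at the start); 2 settlers + 2 raiders across (cable car there); 2 settlers + 2 raiders across (cable car back at the start); 3 settlers + 3 raiders across (cable car there). So no valid plan exists.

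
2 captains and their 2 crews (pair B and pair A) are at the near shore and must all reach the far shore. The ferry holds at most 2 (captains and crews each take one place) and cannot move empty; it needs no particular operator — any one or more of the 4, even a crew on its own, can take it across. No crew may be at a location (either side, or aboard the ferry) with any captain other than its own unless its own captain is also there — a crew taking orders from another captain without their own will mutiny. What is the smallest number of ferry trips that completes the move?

5

Counting alone: each trip to the far shore takes at most 2 across and each return brings at least 1 back, so after t trips out (and t−1 returns) at most 2t − (t−1) of the 4 are across; that first reaches 4 at t = 3, so at least 5 crossings are needed.
The plan below uses exactly 5 crossings, so it is optimal:
1. captain B and crew B cross → the far shore.
2. captain B crosses ← the near shore.
3. captain A and captain B cross → the far shore.
4. captain A crosses ← the near shore.
5. captain A and crew A cross → the far shore.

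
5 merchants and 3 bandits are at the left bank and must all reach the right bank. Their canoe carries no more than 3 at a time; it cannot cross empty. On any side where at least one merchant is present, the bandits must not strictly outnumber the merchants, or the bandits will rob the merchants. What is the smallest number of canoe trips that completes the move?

7

Counting alone: each trip to the right bank takes at most 3 across and each return brings at least 1 back, so after t trips out (and t−1 returns) at most 3t − (t−1) of the 8 are across; that first reaches 8 at t = 4, so at least 7 crossings are needed.
The plan below uses exactly 7 crossings, so it is optimal:
1. 2 bandits → the right bank.  (the left bank: 5M 1B; the right bank: 0M 2B)
2. 1 bandit ← the left bank.  (the left bank: 5M 2B; the right bank: 0M 1B)
3. 2 merchants and 1 bandit → the right bank.  (the left bank: 3M 1B; the right bank: 2M 2B)
4. 1 bandit ← the left bank.  (the left bank: 3M 2B; the right bank: 2M 1B)
5. 1 merchant and 2 bandits → the right bank.  (the left bank: 2M 0B; the right bank: 3M 3B)
6. 1 bandit ← the left bank.  (the left bank: 2M 1B; the right bank: 3M 2B)
7. 2 merchants and 1 bandit → the right bank.  (the left bank: 0M 0B; the right bank: 5M 3B)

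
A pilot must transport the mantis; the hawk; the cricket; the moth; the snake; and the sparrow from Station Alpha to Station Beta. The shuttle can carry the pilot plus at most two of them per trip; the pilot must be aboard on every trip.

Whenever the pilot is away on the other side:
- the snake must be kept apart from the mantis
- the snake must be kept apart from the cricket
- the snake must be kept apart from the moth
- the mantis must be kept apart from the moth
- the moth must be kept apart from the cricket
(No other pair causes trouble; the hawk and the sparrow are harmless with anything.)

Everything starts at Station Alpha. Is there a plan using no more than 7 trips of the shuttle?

No

Counting alone: the pilot can take at most 2 across per trip to Station Beta, so moving all 6 needs at least 3 loaded trips out, with a return between consecutive ones — at least 5 crossings.
The safety rule pushes this higher. Following every safe sequence of crossings, the most of the 6 that can be at Station Beta as the shuttle arrives there on crossings 5, 7 is 4, 5 respectively — never all 6.
So the move cannot be finished within 7 crossings. (The shortest complete plan takes 9:)
1. Pilot goes to Station Beta with the moth and the snake.  [Station Alpha: the cricket, the hawk, the mantis, the sparrow | Station Beta: the moth, the snake]
2. Pilot goes back to Station Alpha with the moth.  [Station Alpha: the cricket, the hawk, the mantis, the moth, the sparrow | Station Beta: the snake]
3. Pilot goes to Station Beta with the cricket and the mantis.  [Station Alpha: the hawk, the moth, the sparrow | Station Beta: the cricket, the mantis, the snake]
4. Pilot goes back to Station Alpha with the snake.  [Station Alpha: the hawk, the moth, the snake, the sparrow | Station Beta: the cricket, the mantis]
5. Pilot goes to Station Beta with the hawk and the moth.  [Station Alpha: the snake, the sparrow | Station Beta: the cricket, the hawk, the mantis, the moth]
6. Pilot goes back to Station Alpha with the moth.  [Station Alpha: the moth, the snake, the sparrow | Station Beta: the cricket, the hawk, the mantis]
7. Pilot goes to Station Beta with the moth and the sparrow.  [Station Alpha: the snake | Station Beta: the cricket, the hawk, the mantis, the moth, the sparrow]
8. Pilot goes back to Station Alpha with the moth.  [Station Alpha: the moth, the snake | Station Beta: the cricket, the hawk, the mantis, the sparrow]
9. Pilot goes to Station Beta with the moth and the snake.  [Station Alpha: — | Station Beta: the cricket, the hawk, the mantis, the moth, the snake, the sparrow]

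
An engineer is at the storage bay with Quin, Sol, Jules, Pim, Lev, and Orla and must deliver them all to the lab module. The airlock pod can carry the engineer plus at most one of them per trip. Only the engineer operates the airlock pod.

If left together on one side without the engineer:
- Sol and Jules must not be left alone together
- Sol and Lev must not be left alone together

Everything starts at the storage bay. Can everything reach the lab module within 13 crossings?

Yes

Yes — this plan uses 13 crossings (≤ 13):
1. Engineer goes to the lab module with Sol.
2. Engineer goes back to the storage bay alone.
3. Engineer goes to the lab module with Quin.
4. Engineer goes back to the storage bay alone.
5. Engineer goes to the lab module with Jules.
6. Engineer goes back to the storage bay with Sol.
7. Engineer goes to the lab module with Lev.
8. Engineer goes back to the storage bay alone.
9. Engineer goes to the lab module with Pim.
10. Engineer goes back to the storage bay alone.
11. Engineer goes to the lab module with Orla.
12. Engineer goes back to the storage bay alone.
13. Engineer goes to the lab module with Sol.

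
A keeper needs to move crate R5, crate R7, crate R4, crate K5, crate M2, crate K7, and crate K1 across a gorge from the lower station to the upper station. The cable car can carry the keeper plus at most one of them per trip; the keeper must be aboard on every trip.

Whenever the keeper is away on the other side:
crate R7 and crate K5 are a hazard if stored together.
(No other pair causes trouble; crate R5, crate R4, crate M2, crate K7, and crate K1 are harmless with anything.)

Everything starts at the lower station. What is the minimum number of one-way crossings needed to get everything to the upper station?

13

Counting alone: the keeper can take at most 1 across per trip to the upper station, so moving all 7 needs at least 7 loaded trips out, with a return between consecutive ones — at least 13 crossings.
The plan below uses exactly 13 crossings, so it is optimal:
1. Keeper goes to the upper station with crate R7.  [the lower station: crate K1, crate K5, crate K7, crate M2, crate R4, crate R5 | the upper station: crate R7]
2. Keeper goes back to the lower station alone.  [the lower station: crate K1, crate K5, crate K7, crate M2, crate R4, crate R5 | the upper station: crate R7]
3. Keeper goes to the upper station with crate R5.  [the lower station: crate K1, crate K5, crate K7, crate M2, crate R4 | the upper station: crate R5, crate R7]
4. Keeper goes back to the lower station alone.  [the lower station: crate K1, crate K5, crate K7, crate M2, crate R4 | the upper station: crate R5, crate R7]
5. Keeper goes to the upper station with crate R4.  [the lower station: crate K1, crate K5, crate K7, crate M2 | the upper station: crate R4, crate R5, crate R7]
6. Keeper goes back to the lower station alone.  [the lower station: crate K1, crate K5, crate K7, crate M2 | the upper station: crate R4, crate R5, crate R7]
7. Keeper goes to the upper station with crate M2.  [the lower station: crate K1, crate K5, crate K7 | the upper station: crate M2, crate R4, crate R5, crate R7]
8. Keeper goes back to the lower station alone.  [the lower station: crate K1, crate K5, crate K7 | the upper station: crate M2, crate R4, crate R5, crate R7]
9. Keeper goes to the upper station with crate K7.  [the lower station: crate K1, crate K5 | the upper station: crate K7, crate M2, crate R4, crate R5, crate R7]
10. Keeper goes back to the lower station alone.  [the lower station: crate K1, crate K5 | the upper station: crate K7, crate M2, crate R4, crate R5, crate R7]
11. Keeper goes to the upper station with crate K1.  [the lower station: crate K5 | the upper station: crate K1, crate K7, crate M2, crate R4, crate R5, crate R7]
12. Keeper goes back to the lower station alone.  [the lower station: crate K5 | the upper station: crate K1, crate K7, crate M2, crate R4, crate R5, crate R7]
13. Keeper goes to the upper station with crate K5.  [the lower station: — | the upper station: crate K1, crate K5, crate K7, crate M2, crate R4, crate R5, crate R7]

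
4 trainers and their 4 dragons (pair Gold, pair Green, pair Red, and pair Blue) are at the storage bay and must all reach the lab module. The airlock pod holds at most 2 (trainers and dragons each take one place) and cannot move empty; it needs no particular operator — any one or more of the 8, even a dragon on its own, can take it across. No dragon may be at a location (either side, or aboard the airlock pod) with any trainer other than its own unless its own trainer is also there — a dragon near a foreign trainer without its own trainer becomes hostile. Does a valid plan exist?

No

Following every safe sequence of crossings from the start, the most of the 8 that can be at the lab module as the airlock pod arrives there on crossings 1, 3, 5 is 2, 3, 4 respectively; the best ever achieved is 4 of 8.
From crossing 7 on, no configuration arises that was not already reachable earlier: only 44 distinct safe configurations (who is on which side, and where the airlock pod is) can ever be reached, none of them has everyone across, and every continuation just revisits them. So no valid plan exists.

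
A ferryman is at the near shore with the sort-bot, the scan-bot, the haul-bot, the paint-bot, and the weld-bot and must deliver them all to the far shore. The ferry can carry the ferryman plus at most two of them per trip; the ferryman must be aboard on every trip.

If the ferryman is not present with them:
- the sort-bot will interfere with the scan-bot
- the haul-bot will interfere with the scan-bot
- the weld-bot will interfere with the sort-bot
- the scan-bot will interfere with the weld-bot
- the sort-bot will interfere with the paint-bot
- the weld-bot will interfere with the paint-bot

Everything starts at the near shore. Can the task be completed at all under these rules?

Whatever the first load, the items left behind include a forbidden pair without the ferryman. No opening move is safe, so no plan exists.

No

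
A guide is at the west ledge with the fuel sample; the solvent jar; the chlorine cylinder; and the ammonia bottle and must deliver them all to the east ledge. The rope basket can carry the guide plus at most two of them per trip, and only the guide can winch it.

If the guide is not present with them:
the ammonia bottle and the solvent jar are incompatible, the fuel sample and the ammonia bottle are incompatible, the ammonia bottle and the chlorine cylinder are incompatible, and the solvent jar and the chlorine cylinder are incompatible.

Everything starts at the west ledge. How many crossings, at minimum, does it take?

Counting alone: the guide can take at most 2 across per trip to the east ledge, so moving all 4 needs at least 2 loaded trips out, with a return between consecutive ones — at least 3 crossings.
The safety rule pushes this higher. Following every safe sequence of crossings, the most of the 4 that can be at the east ledge as the rope basket arrives there on crossing 3 is 3 — never all 4.
So no plan with fewer than 5 crossings exists, and this one achieves 5:
1. Guide goes to the east ledge with the ammonia bottle and the solvent jar.  [the west ledge: the chlorine cylinder, the fuel sample | the east ledge: the ammonia bottle, the solvent jar]
2. Guide goes back to the west ledge with the solvent jar.  [the west ledge: the chlorine cylinder, the fuel sample, the solvent jar | the east ledge: the ammonia bottle]
3. Guide goes to the east ledge with the fuel sample and the solvent jar.  [the west ledge: the chlorine cylinder | the east ledge: the ammonia bottle, the fuel sample, the solvent jar]
4. Guide goes back to the west ledge with the ammonia bottle.  [the west ledge: the ammonia bottle, the chlorine cylinder | the east ledge: the fuel sample, the solvent jar]
5. Guide goes to the east ledge with the ammonia bottle and the chlorine cylinder.  [the west ledge: — | the east ledge: the ammonia bottle, the chlorine cylinder, the fuel sample, the solvent jar]

5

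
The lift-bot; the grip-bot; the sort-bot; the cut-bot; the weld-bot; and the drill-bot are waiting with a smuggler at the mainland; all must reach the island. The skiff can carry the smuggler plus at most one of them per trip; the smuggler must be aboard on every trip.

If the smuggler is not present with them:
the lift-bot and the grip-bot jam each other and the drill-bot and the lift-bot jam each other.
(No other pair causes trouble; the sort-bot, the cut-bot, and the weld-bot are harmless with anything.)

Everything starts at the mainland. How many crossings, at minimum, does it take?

Counting alone: the smuggler can take at most 1 across per trip to the island, so moving all 6 needs at least 6 loaded trips out, with a return between consecutive ones — at least 11 crossings.
The safety rule pushes this higher. Following every safe sequence of crossings, the most of the 6 that can be at the island as the skiff arrives there on crossing 11 is 5 — never all 6.
So no plan with fewer than 13 crossings exists, and this one achieves 13:
1. Smuggler goes to the island with the lift-bot.  [the mainland: the cut-bot, the drill-bot, the grip-bot, the sort-bot, the weld-bot | the island: the lift-bot]
2. Smuggler goes back to the mainland alone.  [the mainland: the cut-bot, the drill-bot, the grip-bot, the sort-bot, the weld-bot | the island: the lift-bot]
3. Smuggler goes to the island with the grip-bot.  [the mainland: the cut-bot, the drill-bot, the sort-bot, the weld-bot | the island: the grip-bot, the lift-bot]
4. Smuggler goes back to the mainland with the lift-bot.  [the mainland: the cut-bot, the drill-bot, the lift-bot, the sort-bot, the weld-bot | the island: the grip-bot]
5. Smuggler goes to the island with the drill-bot.  [the mainland: the cut-bot, the lift-bot, the sort-bot, the weld-bot | the island: the drill-bot, the grip-bot]
6. Smuggler goes back to the mainland alone.  [the mainland: the cut-bot, the lift-bot, the sort-bot, the weld-bot | the island: the drill-bot, the grip-bot]
7. Smuggler goes to the island with the sort-bot.  [the mainland: the cut-bot, the lift-bot, the weld-bot | the island: the drill-bot, the grip-bot, the sort-bot]
8. Smuggler goes back to the mainland alone.  [the mainland: the cut-bot, the lift-bot, the weld-bot | the island: the drill-bot, the grip-bot, the sort-bot]
9. Smuggler goes to the island with the cut-bot.  [the mainland: the lift-bot, the weld-bot | the island: the cut-bot, the drill-bot, the grip-bot, the sort-bot]
10. Smuggler goes back to the mainland alone.  [the mainland: the lift-bot, the weld-bot | the island: the cut-bot, the drill-bot, the grip-bot, the sort-bot]
11. Smuggler goes to the island with the weld-bot.  [the mainland: the lift-bot | the island: the cut-bot, the drill-bot, the grip-bot, the sort-bot, the weld-bot]
12. Smuggler goes back to the mainland alone.  [the mainland: the lift-bot | the island: the cut-bot, the drill-bot, the grip-bot, the sort-bot, the weld-bot]
13. Smuggler goes to the island with the lift-bot.  [the mainland: — | the island: the cut-bot, the drill-bot, the grip-bot, the lift-bot, the sort-bot, the weld-bot]

13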